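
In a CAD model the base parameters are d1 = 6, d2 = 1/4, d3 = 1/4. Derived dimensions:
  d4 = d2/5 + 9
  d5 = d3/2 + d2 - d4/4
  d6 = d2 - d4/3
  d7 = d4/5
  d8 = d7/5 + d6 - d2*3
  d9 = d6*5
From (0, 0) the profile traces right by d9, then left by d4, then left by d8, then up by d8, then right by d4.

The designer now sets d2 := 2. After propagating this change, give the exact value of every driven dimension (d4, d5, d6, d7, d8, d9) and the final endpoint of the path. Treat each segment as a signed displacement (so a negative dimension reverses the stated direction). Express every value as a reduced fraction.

d4 = 47/5
d5 = -9/40
d6 = -17/15
d7 = 47/25
d8 = -2534/375
d9 = -17/3
endpoint = (409/375, -2534/375)

Apply edit: d2 := 2
  d4 = d2/5 + 9 = 47/5
  d5 = d3/2 + d2 - d4/4 = -9/40
  d6 = d2 - d4/3 = -17/15
  d7 = d4/5 = 47/25
  d8 = d7/5 + d6 - d2*3 = -2534/375
  d9 = d6*5 = -17/3
Walk from origin (0, 0):
  seg 1: right by d9 = -17/3 → (-17/3, 0)
  seg 2: left by d4 = 47/5 → (-226/15, 0)
  seg 3: left by d8 = -2534/375 → (-3116/375, 0)
  seg 4: up by d8 = -2534/375 → (-3116/375, -2534/375)
  seg 5: right by d4 = 47/5 → (409/375, -2534/375)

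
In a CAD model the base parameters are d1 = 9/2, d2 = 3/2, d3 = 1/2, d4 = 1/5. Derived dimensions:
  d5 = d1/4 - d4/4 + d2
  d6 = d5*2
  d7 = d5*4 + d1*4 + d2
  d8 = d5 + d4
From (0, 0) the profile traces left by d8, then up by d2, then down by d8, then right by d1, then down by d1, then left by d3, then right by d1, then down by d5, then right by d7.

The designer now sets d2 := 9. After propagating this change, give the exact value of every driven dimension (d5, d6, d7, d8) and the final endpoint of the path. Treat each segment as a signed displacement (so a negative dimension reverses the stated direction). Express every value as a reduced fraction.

Apply edit: d2 := 9
  d5 = d1/4 - d4/4 + d2 = 403/40
  d6 = d5*2 = 403/20
  d7 = d5*4 + d1*4 + d2 = 673/10
  d8 = d5 + d4 = 411/40
Walk from origin (0, 0):
  seg 1: left by d8 = 411/40 → (-411/40, 0)
  seg 2: up by d2 = 9 → (-411/40, 9)
  seg 3: down by d8 = 411/40 → (-411/40, -51/40)
  seg 4: right by d1 = 9/2 → (-231/40, -51/40)
  seg 5: down by d1 = 9/2 → (-231/40, -231/40)
  seg 6: left by d3 = 1/2 → (-251/40, -231/40)
  seg 7: right by d1 = 9/2 → (-71/40, -231/40)
  seg 8: down by d5 = 403/40 → (-71/40, -317/20)
  seg 9: right by d7 = 673/10 → (2621/40, -317/20)

d5 = 403/40
d6 = 403/20
d7 = 673/10
d8 = 411/40
endpoint = (2621/40, -317/20)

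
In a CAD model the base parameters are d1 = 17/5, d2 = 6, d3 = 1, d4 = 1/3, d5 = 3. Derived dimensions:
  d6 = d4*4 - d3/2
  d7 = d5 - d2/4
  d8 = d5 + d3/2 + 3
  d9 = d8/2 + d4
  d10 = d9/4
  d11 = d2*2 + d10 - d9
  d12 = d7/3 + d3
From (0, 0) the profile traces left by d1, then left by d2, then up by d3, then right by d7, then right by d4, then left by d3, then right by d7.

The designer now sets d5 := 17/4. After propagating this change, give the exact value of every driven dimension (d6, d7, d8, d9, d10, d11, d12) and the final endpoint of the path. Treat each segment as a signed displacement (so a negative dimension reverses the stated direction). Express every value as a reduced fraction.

d6 = 5/6
d7 = 11/4
d8 = 31/4
d9 = 101/24
d10 = 101/96
d11 = 283/32
d12 = 23/12
endpoint = (-137/30, 1)

Apply edit: d5 := 17/4
  d6 = d4*4 - d3/2 = 5/6
  d7 = d5 - d2/4 = 11/4
  d8 = d5 + d3/2 + 3 = 31/4
  d9 = d8/2 + d4 = 101/24
  d10 = d9/4 = 101/96
  d11 = d2*2 + d10 - d9 = 283/32
  d12 = d7/3 + d3 = 23/12
Walk from origin (0, 0):
  seg 1: left by d1 = 17/5 → (-17/5, 0)
  seg 2: left by d2 = 6 → (-47/5, 0)
  seg 3: up by d3 = 1 → (-47/5, 1)
  seg 4: right by d7 = 11/4 → (-133/20, 1)
  seg 5: right by d4 = 1/3 → (-379/60, 1)
  seg 6: left by d3 = 1 → (-439/60, 1)
  seg 7: right by d7 = 11/4 → (-137/30, 1)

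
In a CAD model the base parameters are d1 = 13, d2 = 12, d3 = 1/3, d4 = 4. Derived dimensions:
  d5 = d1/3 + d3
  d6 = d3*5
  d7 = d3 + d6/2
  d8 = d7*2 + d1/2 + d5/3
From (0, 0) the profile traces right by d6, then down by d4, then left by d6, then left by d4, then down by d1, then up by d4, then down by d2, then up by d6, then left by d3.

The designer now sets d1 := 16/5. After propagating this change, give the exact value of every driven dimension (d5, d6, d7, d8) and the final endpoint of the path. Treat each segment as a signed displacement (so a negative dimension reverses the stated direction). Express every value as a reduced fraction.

d5 = 7/5
d6 = 5/3
d7 = 7/6
d8 = 22/5
endpoint = (-13/3, -203/15)

Apply edit: d1 := 16/5
  d5 = d1/3 + d3 = 7/5
  d6 = d3*5 = 5/3
  d7 = d3 + d6/2 = 7/6
  d8 = d7*2 + d1/2 + d5/3 = 22/5
Walk from origin (0, 0):
  seg 1: right by d6 = 5/3 → (5/3, 0)
  seg 2: down by d4 = 4 → (5/3, -4)
  seg 3: left by d6 = 5/3 → (0, -4)
  seg 4: left by d4 = 4 → (-4, -4)
  seg 5: down by d1 = 16/5 → (-4, -36/5)
  seg 6: up by d4 = 4 → (-4, -16/5)
  seg 7: down by d2 = 12 → (-4, -76/5)
  seg 8: up by d6 = 5/3 → (-4, -203/15)
  seg 9: left by d3 = 1/3 → (-13/3, -203/15)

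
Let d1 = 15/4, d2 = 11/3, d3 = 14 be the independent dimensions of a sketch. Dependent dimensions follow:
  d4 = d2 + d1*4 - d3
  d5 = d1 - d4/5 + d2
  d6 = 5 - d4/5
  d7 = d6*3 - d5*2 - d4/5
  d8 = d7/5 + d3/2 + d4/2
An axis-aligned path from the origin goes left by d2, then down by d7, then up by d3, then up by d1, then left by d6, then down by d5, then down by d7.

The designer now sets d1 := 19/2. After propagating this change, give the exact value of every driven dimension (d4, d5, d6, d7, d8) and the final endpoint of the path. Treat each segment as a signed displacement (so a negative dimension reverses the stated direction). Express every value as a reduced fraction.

Apply edit: d1 := 19/2
  d4 = d2 + d1*4 - d3 = 83/3
  d5 = d1 - d4/5 + d2 = 229/30
  d6 = 5 - d4/5 = -8/15
  d7 = d6*3 - d5*2 - d4/5 = -112/5
  d8 = d7/5 + d3/2 + d4/2 = 2453/150
Walk from origin (0, 0):
  seg 1: left by d2 = 11/3 → (-11/3, 0)
  seg 2: down by d7 = -112/5 → (-11/3, 112/5)
  seg 3: up by d3 = 14 → (-11/3, 182/5)
  seg 4: up by d1 = 19/2 → (-11/3, 459/10)
  seg 5: left by d6 = -8/15 → (-47/15, 459/10)
  seg 6: down by d5 = 229/30 → (-47/15, 574/15)
  seg 7: down by d7 = -112/5 → (-47/15, 182/3)

d4 = 83/3
d5 = 229/30
d6 = -8/15
d7 = -112/5
d8 = 2453/150
endpoint = (-47/15, 182/3)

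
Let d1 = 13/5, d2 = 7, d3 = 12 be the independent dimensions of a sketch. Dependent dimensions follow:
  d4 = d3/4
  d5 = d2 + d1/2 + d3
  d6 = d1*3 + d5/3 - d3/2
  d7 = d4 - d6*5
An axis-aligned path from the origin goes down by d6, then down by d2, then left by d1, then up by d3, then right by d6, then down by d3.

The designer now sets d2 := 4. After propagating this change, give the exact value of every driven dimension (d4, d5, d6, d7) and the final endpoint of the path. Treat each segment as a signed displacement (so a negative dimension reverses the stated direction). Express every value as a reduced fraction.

Apply edit: d2 := 4
  d4 = d3/4 = 3
  d5 = d2 + d1/2 + d3 = 173/10
  d6 = d1*3 + d5/3 - d3/2 = 227/30
  d7 = d4 - d6*5 = -209/6
Walk from origin (0, 0):
  seg 1: down by d6 = 227/30 → (0, -227/30)
  seg 2: down by d2 = 4 → (0, -347/30)
  seg 3: left by d1 = 13/5 → (-13/5, -347/30)
  seg 4: up by d3 = 12 → (-13/5, 13/30)
  seg 5: right by d6 = 227/30 → (149/30, 13/30)
  seg 6: down by d3 = 12 → (149/30, -347/30)

d4 = 3
d5 = 173/10
d6 = 227/30
d7 = -209/6
endpoint = (149/30, -347/30)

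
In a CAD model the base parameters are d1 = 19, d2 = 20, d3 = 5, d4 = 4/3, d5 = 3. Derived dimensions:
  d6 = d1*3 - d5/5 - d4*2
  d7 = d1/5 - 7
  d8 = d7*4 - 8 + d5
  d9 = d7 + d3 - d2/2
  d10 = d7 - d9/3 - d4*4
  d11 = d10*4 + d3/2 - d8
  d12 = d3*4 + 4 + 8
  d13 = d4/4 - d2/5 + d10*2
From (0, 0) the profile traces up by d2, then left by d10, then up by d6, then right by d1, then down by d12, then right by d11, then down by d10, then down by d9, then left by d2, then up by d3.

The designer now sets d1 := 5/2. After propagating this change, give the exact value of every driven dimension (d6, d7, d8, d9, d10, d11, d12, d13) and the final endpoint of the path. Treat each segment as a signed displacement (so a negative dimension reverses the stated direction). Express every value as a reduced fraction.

d6 = 127/30
d7 = -13/2
d8 = -31
d9 = -23/2
d10 = -8
d11 = 3/2
d12 = 32
d13 = -59/3
endpoint = (-8, 251/15)

Apply edit: d1 := 5/2
  d6 = d1*3 - d5/5 - d4*2 = 127/30
  d7 = d1/5 - 7 = -13/2
  d8 = d7*4 - 8 + d5 = -31
  d9 = d7 + d3 - d2/2 = -23/2
  d10 = d7 - d9/3 - d4*4 = -8
  d11 = d10*4 + d3/2 - d8 = 3/2
  d12 = d3*4 + 4 + 8 = 32
  d13 = d4/4 - d2/5 + d10*2 = -59/3
Walk from origin (0, 0):
  seg 1: up by d2 = 20 → (0, 20)
  seg 2: left by d10 = -8 → (8, 20)
  seg 3: up by d6 = 127/30 → (8, 727/30)
  seg 4: right by d1 = 5/2 → (21/2, 727/30)
  seg 5: down by d12 = 32 → (21/2, -233/30)
  seg 6: right by d11 = 3/2 → (12, -233/30)
  seg 7: down by d10 = -8 → (12, 7/30)
  seg 8: down by d9 = -23/2 → (12, 176/15)
  seg 9: left by d2 = 20 → (-8, 176/15)
  seg 10: up by d3 = 5 → (-8, 251/15)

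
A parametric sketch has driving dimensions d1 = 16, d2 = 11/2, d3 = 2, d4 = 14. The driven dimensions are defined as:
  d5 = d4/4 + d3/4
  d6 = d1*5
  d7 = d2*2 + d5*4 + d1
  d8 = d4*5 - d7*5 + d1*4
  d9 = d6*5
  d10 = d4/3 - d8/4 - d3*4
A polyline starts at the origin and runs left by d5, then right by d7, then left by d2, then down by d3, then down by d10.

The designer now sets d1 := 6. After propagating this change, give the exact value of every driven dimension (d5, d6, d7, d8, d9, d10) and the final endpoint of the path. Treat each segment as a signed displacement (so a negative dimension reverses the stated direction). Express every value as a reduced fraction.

Apply edit: d1 := 6
  d5 = d4/4 + d3/4 = 4
  d6 = d1*5 = 30
  d7 = d2*2 + d5*4 + d1 = 33
  d8 = d4*5 - d7*5 + d1*4 = -71
  d9 = d6*5 = 150
  d10 = d4/3 - d8/4 - d3*4 = 173/12
Walk from origin (0, 0):
  seg 1: left by d5 = 4 → (-4, 0)
  seg 2: right by d7 = 33 → (29, 0)
  seg 3: left by d2 = 11/2 → (47/2, 0)
  seg 4: down by d3 = 2 → (47/2, -2)
  seg 5: down by d10 = 173/12 → (47/2, -197/12)

d5 = 4
d6 = 30
d7 = 33
d8 = -71
d9 = 150
d10 = 173/12
endpoint = (47/2, -197/12)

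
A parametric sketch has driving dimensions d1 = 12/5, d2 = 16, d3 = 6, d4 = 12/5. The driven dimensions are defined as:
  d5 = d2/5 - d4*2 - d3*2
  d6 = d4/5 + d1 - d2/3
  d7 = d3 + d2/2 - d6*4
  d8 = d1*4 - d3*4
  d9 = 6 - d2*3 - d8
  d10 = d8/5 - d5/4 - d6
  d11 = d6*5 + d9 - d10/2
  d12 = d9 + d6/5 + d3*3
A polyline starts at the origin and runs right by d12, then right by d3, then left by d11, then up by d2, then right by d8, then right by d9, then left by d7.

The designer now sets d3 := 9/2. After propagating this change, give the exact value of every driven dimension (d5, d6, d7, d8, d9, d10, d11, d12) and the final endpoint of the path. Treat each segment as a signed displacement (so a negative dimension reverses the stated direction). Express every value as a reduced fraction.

d5 = -53/5
d6 = -184/75
d7 = 3347/150
d8 = -42/5
d9 = -168/5
d10 = 1027/300
d11 = -28547/600
d12 = -15443/750
endpoint = (-98477/3000, 16)

Apply edit: d3 := 9/2
  d5 = d2/5 - d4*2 - d3*2 = -53/5
  d6 = d4/5 + d1 - d2/3 = -184/75
  d7 = d3 + d2/2 - d6*4 = 3347/150
  d8 = d1*4 - d3*4 = -42/5
  d9 = 6 - d2*3 - d8 = -168/5
  d10 = d8/5 - d5/4 - d6 = 1027/300
  d11 = d6*5 + d9 - d10/2 = -28547/600
  d12 = d9 + d6/5 + d3*3 = -15443/750
Walk from origin (0, 0):
  seg 1: right by d12 = -15443/750 → (-15443/750, 0)
  seg 2: right by d3 = 9/2 → (-6034/375, 0)
  seg 3: left by d11 = -28547/600 → (94463/3000, 0)
  seg 4: up by d2 = 16 → (94463/3000, 16)
  seg 5: right by d8 = -42/5 → (69263/3000, 16)
  seg 6: right by d9 = -168/5 → (-31537/3000, 16)
  seg 7: left by d7 = 3347/150 → (-98477/3000, 16)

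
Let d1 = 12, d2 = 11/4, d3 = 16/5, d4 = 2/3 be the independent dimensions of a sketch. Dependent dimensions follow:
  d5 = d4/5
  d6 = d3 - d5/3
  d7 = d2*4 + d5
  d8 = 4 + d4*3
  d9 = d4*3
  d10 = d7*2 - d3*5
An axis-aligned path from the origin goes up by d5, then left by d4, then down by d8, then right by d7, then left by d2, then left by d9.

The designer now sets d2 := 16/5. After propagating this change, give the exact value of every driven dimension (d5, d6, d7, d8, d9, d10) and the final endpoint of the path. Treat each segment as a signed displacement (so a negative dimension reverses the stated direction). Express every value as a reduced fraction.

d5 = 2/15
d6 = 142/45
d7 = 194/15
d8 = 6
d9 = 2
d10 = 148/15
endpoint = (106/15, -88/15)

Apply edit: d2 := 16/5
  d5 = d4/5 = 2/15
  d6 = d3 - d5/3 = 142/45
  d7 = d2*4 + d5 = 194/15
  d8 = 4 + d4*3 = 6
  d9 = d4*3 = 2
  d10 = d7*2 - d3*5 = 148/15
Walk from origin (0, 0):
  seg 1: up by d5 = 2/15 → (0, 2/15)
  seg 2: left by d4 = 2/3 → (-2/3, 2/15)
  seg 3: down by d8 = 6 → (-2/3, -88/15)
  seg 4: right by d7 = 194/15 → (184/15, -88/15)
  seg 5: left by d2 = 16/5 → (136/15, -88/15)
  seg 6: left by d9 = 2 → (106/15, -88/15)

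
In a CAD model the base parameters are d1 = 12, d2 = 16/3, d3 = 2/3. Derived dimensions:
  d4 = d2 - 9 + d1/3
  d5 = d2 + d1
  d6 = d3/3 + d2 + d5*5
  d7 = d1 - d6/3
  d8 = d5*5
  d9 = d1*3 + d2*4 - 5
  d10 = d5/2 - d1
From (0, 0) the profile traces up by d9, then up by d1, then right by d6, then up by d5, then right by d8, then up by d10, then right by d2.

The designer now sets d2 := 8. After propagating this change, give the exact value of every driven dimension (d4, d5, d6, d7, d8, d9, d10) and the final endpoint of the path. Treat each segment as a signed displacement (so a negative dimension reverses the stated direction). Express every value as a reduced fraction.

d4 = 3
d5 = 20
d6 = 974/9
d7 = -650/27
d8 = 100
d9 = 63
d10 = -2
endpoint = (1946/9, 93)

Apply edit: d2 := 8
  d4 = d2 - 9 + d1/3 = 3
  d5 = d2 + d1 = 20
  d6 = d3/3 + d2 + d5*5 = 974/9
  d7 = d1 - d6/3 = -650/27
  d8 = d5*5 = 100
  d9 = d1*3 + d2*4 - 5 = 63
  d10 = d5/2 - d1 = -2
Walk from origin (0, 0):
  seg 1: up by d9 = 63 → (0, 63)
  seg 2: up by d1 = 12 → (0, 75)
  seg 3: right by d6 = 974/9 → (974/9, 75)
  seg 4: up by d5 = 20 → (974/9, 95)
  seg 5: right by d8 = 100 → (1874/9, 95)
  seg 6: up by d10 = -2 → (1874/9, 93)
  seg 7: right by d2 = 8 → (1946/9, 93)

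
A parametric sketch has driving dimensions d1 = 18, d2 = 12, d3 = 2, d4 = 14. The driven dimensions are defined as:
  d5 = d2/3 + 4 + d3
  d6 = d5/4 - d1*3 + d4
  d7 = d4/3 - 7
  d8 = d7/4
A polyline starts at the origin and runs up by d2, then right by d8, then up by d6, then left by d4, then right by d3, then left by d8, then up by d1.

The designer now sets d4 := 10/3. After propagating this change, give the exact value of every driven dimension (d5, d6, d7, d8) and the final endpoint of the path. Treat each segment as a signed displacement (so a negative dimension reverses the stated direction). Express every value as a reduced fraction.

d5 = 10
d6 = -289/6
d7 = -53/9
d8 = -53/36
endpoint = (-4/3, -109/6)

Apply edit: d4 := 10/3
  d5 = d2/3 + 4 + d3 = 10
  d6 = d5/4 - d1*3 + d4 = -289/6
  d7 = d4/3 - 7 = -53/9
  d8 = d7/4 = -53/36
Walk from origin (0, 0):
  seg 1: up by d2 = 12 → (0, 12)
  seg 2: right by d8 = -53/36 → (-53/36, 12)
  seg 3: up by d6 = -289/6 → (-53/36, -217/6)
  seg 4: left by d4 = 10/3 → (-173/36, -217/6)
  seg 5: right by d3 = 2 → (-101/36, -217/6)
  seg 6: left by d8 = -53/36 → (-4/3, -217/6)
  seg 7: up by d1 = 18 → (-4/3, -109/6)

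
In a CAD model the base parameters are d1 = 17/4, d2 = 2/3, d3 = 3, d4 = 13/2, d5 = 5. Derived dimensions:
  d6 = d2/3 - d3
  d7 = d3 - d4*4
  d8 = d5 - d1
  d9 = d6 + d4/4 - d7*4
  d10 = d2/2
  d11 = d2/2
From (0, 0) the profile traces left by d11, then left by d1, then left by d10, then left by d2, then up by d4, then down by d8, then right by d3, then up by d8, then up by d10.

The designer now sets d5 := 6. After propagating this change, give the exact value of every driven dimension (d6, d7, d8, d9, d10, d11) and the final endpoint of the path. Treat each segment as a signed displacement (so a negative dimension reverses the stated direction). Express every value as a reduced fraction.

Apply edit: d5 := 6
  d6 = d2/3 - d3 = -25/9
  d7 = d3 - d4*4 = -23
  d8 = d5 - d1 = 7/4
  d9 = d6 + d4/4 - d7*4 = 6541/72
  d10 = d2/2 = 1/3
  d11 = d2/2 = 1/3
Walk from origin (0, 0):
  seg 1: left by d11 = 1/3 → (-1/3, 0)
  seg 2: left by d1 = 17/4 → (-55/12, 0)
  seg 3: left by d10 = 1/3 → (-59/12, 0)
  seg 4: left by d2 = 2/3 → (-67/12, 0)
  seg 5: up by d4 = 13/2 → (-67/12, 13/2)
  seg 6: down by d8 = 7/4 → (-67/12, 19/4)
  seg 7: right by d3 = 3 → (-31/12, 19/4)
  seg 8: up by d8 = 7/4 → (-31/12, 13/2)
  seg 9: up by d10 = 1/3 → (-31/12, 41/6)

d6 = -25/9
d7 = -23
d8 = 7/4
d9 = 6541/72
d10 = 1/3
d11 = 1/3
endpoint = (-31/12, 41/6)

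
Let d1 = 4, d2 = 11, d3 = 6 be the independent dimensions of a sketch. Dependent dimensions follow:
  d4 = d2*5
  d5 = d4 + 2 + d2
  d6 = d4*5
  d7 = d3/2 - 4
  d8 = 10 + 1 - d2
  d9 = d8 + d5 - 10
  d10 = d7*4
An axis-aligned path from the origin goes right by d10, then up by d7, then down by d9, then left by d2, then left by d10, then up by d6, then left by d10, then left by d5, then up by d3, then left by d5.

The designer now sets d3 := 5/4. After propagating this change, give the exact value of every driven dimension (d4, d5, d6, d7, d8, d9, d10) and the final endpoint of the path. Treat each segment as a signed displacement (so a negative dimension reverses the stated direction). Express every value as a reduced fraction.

Apply edit: d3 := 5/4
  d4 = d2*5 = 55
  d5 = d4 + 2 + d2 = 68
  d6 = d4*5 = 275
  d7 = d3/2 - 4 = -27/8
  d8 = 10 + 1 - d2 = 0
  d9 = d8 + d5 - 10 = 58
  d10 = d7*4 = -27/2
Walk from origin (0, 0):
  seg 1: right by d10 = -27/2 → (-27/2, 0)
  seg 2: up by d7 = -27/8 → (-27/2, -27/8)
  seg 3: down by d9 = 58 → (-27/2, -491/8)
  seg 4: left by d2 = 11 → (-49/2, -491/8)
  seg 5: left by d10 = -27/2 → (-11, -491/8)
  seg 6: up by d6 = 275 → (-11, 1709/8)
  seg 7: left by d10 = -27/2 → (5/2, 1709/8)
  seg 8: left by d5 = 68 → (-131/2, 1709/8)
  seg 9: up by d3 = 5/4 → (-131/2, 1719/8)
  seg 10: left by d5 = 68 → (-267/2, 1719/8)

d4 = 55
d5 = 68
d6 = 275
d7 = -27/8
d8 = 0
d9 = 58
d10 = -27/2
endpoint = (-267/2, 1719/8)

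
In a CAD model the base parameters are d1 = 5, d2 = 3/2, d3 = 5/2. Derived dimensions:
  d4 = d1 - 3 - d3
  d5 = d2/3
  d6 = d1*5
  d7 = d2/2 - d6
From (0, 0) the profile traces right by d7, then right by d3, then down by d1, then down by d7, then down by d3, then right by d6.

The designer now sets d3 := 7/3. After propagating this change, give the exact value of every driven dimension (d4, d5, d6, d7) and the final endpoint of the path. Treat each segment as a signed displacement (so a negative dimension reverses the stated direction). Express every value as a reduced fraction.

Apply edit: d3 := 7/3
  d4 = d1 - 3 - d3 = -1/3
  d5 = d2/3 = 1/2
  d6 = d1*5 = 25
  d7 = d2/2 - d6 = -97/4
Walk from origin (0, 0):
  seg 1: right by d7 = -97/4 → (-97/4, 0)
  seg 2: right by d3 = 7/3 → (-263/12, 0)
  seg 3: down by d1 = 5 → (-263/12, -5)
  seg 4: down by d7 = -97/4 → (-263/12, 77/4)
  seg 5: down by d3 = 7/3 → (-263/12, 203/12)
  seg 6: right by d6 = 25 → (37/12, 203/12)

d4 = -1/3
d5 = 1/2
d6 = 25
d7 = -97/4
endpoint = (37/12, 203/12)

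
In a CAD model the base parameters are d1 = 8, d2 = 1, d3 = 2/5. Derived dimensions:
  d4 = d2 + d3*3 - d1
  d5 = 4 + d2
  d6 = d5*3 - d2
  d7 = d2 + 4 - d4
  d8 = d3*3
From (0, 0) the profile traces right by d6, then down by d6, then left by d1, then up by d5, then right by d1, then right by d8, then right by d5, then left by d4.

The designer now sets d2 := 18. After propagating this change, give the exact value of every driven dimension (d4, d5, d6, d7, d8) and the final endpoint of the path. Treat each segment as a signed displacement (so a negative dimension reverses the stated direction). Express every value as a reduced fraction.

Apply edit: d2 := 18
  d4 = d2 + d3*3 - d1 = 56/5
  d5 = 4 + d2 = 22
  d6 = d5*3 - d2 = 48
  d7 = d2 + 4 - d4 = 54/5
  d8 = d3*3 = 6/5
Walk from origin (0, 0):
  seg 1: right by d6 = 48 → (48, 0)
  seg 2: down by d6 = 48 → (48, -48)
  seg 3: left by d1 = 8 → (40, -48)
  seg 4: up by d5 = 22 → (40, -26)
  seg 5: right by d1 = 8 → (48, -26)
  seg 6: right by d8 = 6/5 → (246/5, -26)
  seg 7: right by d5 = 22 → (356/5, -26)
  seg 8: left by d4 = 56/5 → (60, -26)

d4 = 56/5
d5 = 22
d6 = 48
d7 = 54/5
d8 = 6/5
endpoint = (60, -26)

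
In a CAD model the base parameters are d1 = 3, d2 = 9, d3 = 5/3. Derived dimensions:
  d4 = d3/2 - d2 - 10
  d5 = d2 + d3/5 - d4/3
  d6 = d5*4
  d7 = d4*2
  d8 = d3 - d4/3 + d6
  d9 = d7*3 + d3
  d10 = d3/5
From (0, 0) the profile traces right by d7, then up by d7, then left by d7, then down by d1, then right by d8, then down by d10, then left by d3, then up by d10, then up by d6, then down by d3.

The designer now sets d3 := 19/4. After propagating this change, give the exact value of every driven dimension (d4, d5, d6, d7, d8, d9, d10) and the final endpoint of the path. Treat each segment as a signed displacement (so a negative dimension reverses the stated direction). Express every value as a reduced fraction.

d4 = -133/8
d5 = 1859/120
d6 = 1859/30
d7 = -133/4
d8 = 8671/120
d9 = -95
d10 = 19/20
endpoint = (8101/120, 629/30)

Apply edit: d3 := 19/4
  d4 = d3/2 - d2 - 10 = -133/8
  d5 = d2 + d3/5 - d4/3 = 1859/120
  d6 = d5*4 = 1859/30
  d7 = d4*2 = -133/4
  d8 = d3 - d4/3 + d6 = 8671/120
  d9 = d7*3 + d3 = -95
  d10 = d3/5 = 19/20
Walk from origin (0, 0):
  seg 1: right by d7 = -133/4 → (-133/4, 0)
  seg 2: up by d7 = -133/4 → (-133/4, -133/4)
  seg 3: left by d7 = -133/4 → (0, -133/4)
  seg 4: down by d1 = 3 → (0, -145/4)
  seg 5: right by d8 = 8671/120 → (8671/120, -145/4)
  seg 6: down by d10 = 19/20 → (8671/120, -186/5)
  seg 7: left by d3 = 19/4 → (8101/120, -186/5)
  seg 8: up by d10 = 19/20 → (8101/120, -145/4)
  seg 9: up by d6 = 1859/30 → (8101/120, 1543/60)
  seg 10: down by d3 = 19/4 → (8101/120, 629/30)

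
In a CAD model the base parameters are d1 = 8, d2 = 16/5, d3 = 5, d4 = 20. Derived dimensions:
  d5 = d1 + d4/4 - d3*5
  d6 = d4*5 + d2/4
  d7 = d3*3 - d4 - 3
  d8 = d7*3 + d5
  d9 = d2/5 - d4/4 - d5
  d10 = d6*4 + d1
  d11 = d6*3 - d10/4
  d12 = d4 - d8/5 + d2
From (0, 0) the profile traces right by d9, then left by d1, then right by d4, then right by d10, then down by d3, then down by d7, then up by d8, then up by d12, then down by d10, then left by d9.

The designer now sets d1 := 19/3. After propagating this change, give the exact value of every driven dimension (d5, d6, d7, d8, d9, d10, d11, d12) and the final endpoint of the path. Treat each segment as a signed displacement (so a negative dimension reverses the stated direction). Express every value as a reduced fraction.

Apply edit: d1 := 19/3
  d5 = d1 + d4/4 - d3*5 = -41/3
  d6 = d4*5 + d2/4 = 504/5
  d7 = d3*3 - d4 - 3 = -8
  d8 = d7*3 + d5 = -113/3
  d9 = d2/5 - d4/4 - d5 = 698/75
  d10 = d6*4 + d1 = 6143/15
  d11 = d6*3 - d10/4 = 12001/60
  d12 = d4 - d8/5 + d2 = 461/15
Walk from origin (0, 0):
  seg 1: right by d9 = 698/75 → (698/75, 0)
  seg 2: left by d1 = 19/3 → (223/75, 0)
  seg 3: right by d4 = 20 → (1723/75, 0)
  seg 4: right by d10 = 6143/15 → (32438/75, 0)
  seg 5: down by d3 = 5 → (32438/75, -5)
  seg 6: down by d7 = -8 → (32438/75, 3)
  seg 7: up by d8 = -113/3 → (32438/75, -104/3)
  seg 8: up by d12 = 461/15 → (32438/75, -59/15)
  seg 9: down by d10 = 6143/15 → (32438/75, -6202/15)
  seg 10: left by d9 = 698/75 → (2116/5, -6202/15)

d5 = -41/3
d6 = 504/5
d7 = -8
d8 = -113/3
d9 = 698/75
d10 = 6143/15
d11 = 12001/60
d12 = 461/15
endpoint = (2116/5, -6202/15)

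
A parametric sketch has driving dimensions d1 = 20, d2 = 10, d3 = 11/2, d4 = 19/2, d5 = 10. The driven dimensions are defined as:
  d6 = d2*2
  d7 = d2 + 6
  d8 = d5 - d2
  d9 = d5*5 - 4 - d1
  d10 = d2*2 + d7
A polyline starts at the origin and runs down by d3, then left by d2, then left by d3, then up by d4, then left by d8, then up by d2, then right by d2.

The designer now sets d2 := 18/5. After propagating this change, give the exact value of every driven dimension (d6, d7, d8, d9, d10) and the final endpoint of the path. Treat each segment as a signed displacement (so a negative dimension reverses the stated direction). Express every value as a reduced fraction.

Apply edit: d2 := 18/5
  d6 = d2*2 = 36/5
  d7 = d2 + 6 = 48/5
  d8 = d5 - d2 = 32/5
  d9 = d5*5 - 4 - d1 = 26
  d10 = d2*2 + d7 = 84/5
Walk from origin (0, 0):
  seg 1: down by d3 = 11/2 → (0, -11/2)
  seg 2: left by d2 = 18/5 → (-18/5, -11/2)
  seg 3: left by d3 = 11/2 → (-91/10, -11/2)
  seg 4: up by d4 = 19/2 → (-91/10, 4)
  seg 5: left by d8 = 32/5 → (-31/2, 4)
  seg 6: up by d2 = 18/5 → (-31/2, 38/5)
  seg 7: right by d2 = 18/5 → (-119/10, 38/5)

d6 = 36/5
d7 = 48/5
d8 = 32/5
d9 = 26
d10 = 84/5
endpoint = (-119/10, 38/5)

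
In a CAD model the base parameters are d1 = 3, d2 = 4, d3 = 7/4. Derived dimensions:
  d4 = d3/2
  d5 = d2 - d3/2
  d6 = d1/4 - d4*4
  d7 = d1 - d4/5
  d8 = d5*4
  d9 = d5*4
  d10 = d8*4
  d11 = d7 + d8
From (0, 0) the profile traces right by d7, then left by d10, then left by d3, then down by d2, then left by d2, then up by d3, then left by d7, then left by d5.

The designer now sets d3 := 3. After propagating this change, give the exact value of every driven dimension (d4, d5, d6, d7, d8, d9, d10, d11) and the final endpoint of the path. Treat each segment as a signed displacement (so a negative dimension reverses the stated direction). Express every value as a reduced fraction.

Apply edit: d3 := 3
  d4 = d3/2 = 3/2
  d5 = d2 - d3/2 = 5/2
  d6 = d1/4 - d4*4 = -21/4
  d7 = d1 - d4/5 = 27/10
  d8 = d5*4 = 10
  d9 = d5*4 = 10
  d10 = d8*4 = 40
  d11 = d7 + d8 = 127/10
Walk from origin (0, 0):
  seg 1: right by d7 = 27/10 → (27/10, 0)
  seg 2: left by d10 = 40 → (-373/10, 0)
  seg 3: left by d3 = 3 → (-403/10, 0)
  seg 4: down by d2 = 4 → (-403/10, -4)
  seg 5: left by d2 = 4 → (-443/10, -4)
  seg 6: up by d3 = 3 → (-443/10, -1)
  seg 7: left by d7 = 27/10 → (-47, -1)
  seg 8: left by d5 = 5/2 → (-99/2, -1)

d4 = 3/2
d5 = 5/2
d6 = -21/4
d7 = 27/10
d8 = 10
d9 = 10
d10 = 40
d11 = 127/10
endpoint = (-99/2, -1)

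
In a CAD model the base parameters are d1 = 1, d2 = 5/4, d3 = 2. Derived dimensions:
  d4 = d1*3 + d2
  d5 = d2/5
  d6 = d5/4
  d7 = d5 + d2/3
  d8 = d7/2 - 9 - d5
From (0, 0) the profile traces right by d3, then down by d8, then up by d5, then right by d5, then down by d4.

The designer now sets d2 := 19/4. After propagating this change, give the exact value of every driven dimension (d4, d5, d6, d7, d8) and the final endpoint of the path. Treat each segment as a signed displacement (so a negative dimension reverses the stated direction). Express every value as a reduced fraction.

d4 = 31/4
d5 = 19/20
d6 = 19/80
d7 = 38/15
d8 = -521/60
endpoint = (59/20, 113/60)

Apply edit: d2 := 19/4
  d4 = d1*3 + d2 = 31/4
  d5 = d2/5 = 19/20
  d6 = d5/4 = 19/80
  d7 = d5 + d2/3 = 38/15
  d8 = d7/2 - 9 - d5 = -521/60
Walk from origin (0, 0):
  seg 1: right by d3 = 2 → (2, 0)
  seg 2: down by d8 = -521/60 → (2, 521/60)
  seg 3: up by d5 = 19/20 → (2, 289/30)
  seg 4: right by d5 = 19/20 → (59/20, 289/30)
  seg 5: down by d4 = 31/4 → (59/20, 113/60)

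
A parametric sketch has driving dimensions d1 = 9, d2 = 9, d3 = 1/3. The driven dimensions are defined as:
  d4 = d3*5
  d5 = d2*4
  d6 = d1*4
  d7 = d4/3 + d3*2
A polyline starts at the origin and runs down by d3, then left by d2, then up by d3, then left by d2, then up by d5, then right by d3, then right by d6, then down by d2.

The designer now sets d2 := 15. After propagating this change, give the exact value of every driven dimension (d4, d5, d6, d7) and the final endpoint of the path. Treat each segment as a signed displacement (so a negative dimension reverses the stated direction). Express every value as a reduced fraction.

Apply edit: d2 := 15
  d4 = d3*5 = 5/3
  d5 = d2*4 = 60
  d6 = d1*4 = 36
  d7 = d4/3 + d3*2 = 11/9
Walk from origin (0, 0):
  seg 1: down by d3 = 1/3 → (0, -1/3)
  seg 2: left by d2 = 15 → (-15, -1/3)
  seg 3: up by d3 = 1/3 → (-15, 0)
  seg 4: left by d2 = 15 → (-30, 0)
  seg 5: up by d5 = 60 → (-30, 60)
  seg 6: right by d3 = 1/3 → (-89/3, 60)
  seg 7: right by d6 = 36 → (19/3, 60)
  seg 8: down by d2 = 15 → (19/3, 45)

d4 = 5/3
d5 = 60
d6 = 36
d7 = 11/9
endpoint = (19/3, 45)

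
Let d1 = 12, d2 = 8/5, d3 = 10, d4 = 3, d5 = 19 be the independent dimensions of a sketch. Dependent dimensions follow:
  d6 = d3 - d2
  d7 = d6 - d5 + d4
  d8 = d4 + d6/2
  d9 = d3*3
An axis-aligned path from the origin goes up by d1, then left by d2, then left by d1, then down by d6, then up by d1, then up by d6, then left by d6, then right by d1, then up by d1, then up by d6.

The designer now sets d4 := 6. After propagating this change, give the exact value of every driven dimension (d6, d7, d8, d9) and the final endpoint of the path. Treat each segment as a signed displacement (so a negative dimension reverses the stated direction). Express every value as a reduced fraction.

d6 = 42/5
d7 = -23/5
d8 = 51/5
d9 = 30
endpoint = (-10, 222/5)

Apply edit: d4 := 6
  d6 = d3 - d2 = 42/5
  d7 = d6 - d5 + d4 = -23/5
  d8 = d4 + d6/2 = 51/5
  d9 = d3*3 = 30
Walk from origin (0, 0):
  seg 1: up by d1 = 12 → (0, 12)
  seg 2: left by d2 = 8/5 → (-8/5, 12)
  seg 3: left by d1 = 12 → (-68/5, 12)
  seg 4: down by d6 = 42/5 → (-68/5, 18/5)
  seg 5: up by d1 = 12 → (-68/5, 78/5)
  seg 6: up by d6 = 42/5 → (-68/5, 24)
  seg 7: left by d6 = 42/5 → (-22, 24)
  seg 8: right by d1 = 12 → (-10, 24)
  seg 9: up by d1 = 12 → (-10, 36)
  seg 10: up by d6 = 42/5 → (-10, 222/5)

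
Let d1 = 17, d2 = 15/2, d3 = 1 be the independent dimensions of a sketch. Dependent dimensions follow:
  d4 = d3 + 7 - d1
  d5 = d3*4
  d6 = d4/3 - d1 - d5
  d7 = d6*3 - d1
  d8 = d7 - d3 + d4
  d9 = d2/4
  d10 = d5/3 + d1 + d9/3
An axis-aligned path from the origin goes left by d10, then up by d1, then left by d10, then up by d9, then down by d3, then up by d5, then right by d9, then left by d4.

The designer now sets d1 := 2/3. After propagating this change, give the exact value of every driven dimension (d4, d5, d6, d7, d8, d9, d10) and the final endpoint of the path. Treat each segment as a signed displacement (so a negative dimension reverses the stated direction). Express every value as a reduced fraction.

d4 = 22/3
d5 = 4
d6 = -20/9
d7 = -22/3
d8 = -1
d9 = 15/8
d10 = 21/8
endpoint = (-257/24, 133/24)

Apply edit: d1 := 2/3
  d4 = d3 + 7 - d1 = 22/3
  d5 = d3*4 = 4
  d6 = d4/3 - d1 - d5 = -20/9
  d7 = d6*3 - d1 = -22/3
  d8 = d7 - d3 + d4 = -1
  d9 = d2/4 = 15/8
  d10 = d5/3 + d1 + d9/3 = 21/8
Walk from origin (0, 0):
  seg 1: left by d10 = 21/8 → (-21/8, 0)
  seg 2: up by d1 = 2/3 → (-21/8, 2/3)
  seg 3: left by d10 = 21/8 → (-21/4, 2/3)
  seg 4: up by d9 = 15/8 → (-21/4, 61/24)
  seg 5: down by d3 = 1 → (-21/4, 37/24)
  seg 6: up by d5 = 4 → (-21/4, 133/24)
  seg 7: right by d9 = 15/8 → (-27/8, 133/24)
  seg 8: left by d4 = 22/3 → (-257/24, 133/24)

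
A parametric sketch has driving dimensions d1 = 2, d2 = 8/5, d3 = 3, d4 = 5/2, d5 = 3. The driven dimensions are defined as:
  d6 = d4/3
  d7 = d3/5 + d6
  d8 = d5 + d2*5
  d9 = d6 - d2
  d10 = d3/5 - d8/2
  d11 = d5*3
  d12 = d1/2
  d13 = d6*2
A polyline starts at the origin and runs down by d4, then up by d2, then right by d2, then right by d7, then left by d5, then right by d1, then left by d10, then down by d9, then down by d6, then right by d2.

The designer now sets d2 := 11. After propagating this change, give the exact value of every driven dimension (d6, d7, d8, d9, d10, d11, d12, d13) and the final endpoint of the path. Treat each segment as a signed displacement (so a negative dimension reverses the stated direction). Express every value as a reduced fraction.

d6 = 5/6
d7 = 43/30
d8 = 58
d9 = -61/6
d10 = -142/5
d11 = 9
d12 = 1
d13 = 5/3
endpoint = (305/6, 107/6)

Apply edit: d2 := 11
  d6 = d4/3 = 5/6
  d7 = d3/5 + d6 = 43/30
  d8 = d5 + d2*5 = 58
  d9 = d6 - d2 = -61/6
  d10 = d3/5 - d8/2 = -142/5
  d11 = d5*3 = 9
  d12 = d1/2 = 1
  d13 = d6*2 = 5/3
Walk from origin (0, 0):
  seg 1: down by d4 = 5/2 → (0, -5/2)
  seg 2: up by d2 = 11 → (0, 17/2)
  seg 3: right by d2 = 11 → (11, 17/2)
  seg 4: right by d7 = 43/30 → (373/30, 17/2)
  seg 5: left by d5 = 3 → (283/30, 17/2)
  seg 6: right by d1 = 2 → (343/30, 17/2)
  seg 7: left by d10 = -142/5 → (239/6, 17/2)
  seg 8: down by d9 = -61/6 → (239/6, 56/3)
  seg 9: down by d6 = 5/6 → (239/6, 107/6)
  seg 10: right by d2 = 11 → (305/6, 107/6)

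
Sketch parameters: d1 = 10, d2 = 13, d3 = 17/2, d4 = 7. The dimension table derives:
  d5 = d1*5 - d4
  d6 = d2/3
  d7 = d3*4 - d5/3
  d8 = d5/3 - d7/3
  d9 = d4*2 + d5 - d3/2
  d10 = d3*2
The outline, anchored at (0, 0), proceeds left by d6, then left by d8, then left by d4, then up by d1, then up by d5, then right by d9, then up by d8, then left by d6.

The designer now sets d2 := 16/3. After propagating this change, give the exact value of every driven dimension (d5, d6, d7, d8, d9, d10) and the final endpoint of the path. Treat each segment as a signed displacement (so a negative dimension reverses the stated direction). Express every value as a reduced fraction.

Apply edit: d2 := 16/3
  d5 = d1*5 - d4 = 43
  d6 = d2/3 = 16/9
  d7 = d3*4 - d5/3 = 59/3
  d8 = d5/3 - d7/3 = 70/9
  d9 = d4*2 + d5 - d3/2 = 211/4
  d10 = d3*2 = 17
Walk from origin (0, 0):
  seg 1: left by d6 = 16/9 → (-16/9, 0)
  seg 2: left by d8 = 70/9 → (-86/9, 0)
  seg 3: left by d4 = 7 → (-149/9, 0)
  seg 4: up by d1 = 10 → (-149/9, 10)
  seg 5: up by d5 = 43 → (-149/9, 53)
  seg 6: right by d9 = 211/4 → (1303/36, 53)
  seg 7: up by d8 = 70/9 → (1303/36, 547/9)
  seg 8: left by d6 = 16/9 → (413/12, 547/9)

d5 = 43
d6 = 16/9
d7 = 59/3
d8 = 70/9
d9 = 211/4
d10 = 17
endpoint = (413/12, 547/9)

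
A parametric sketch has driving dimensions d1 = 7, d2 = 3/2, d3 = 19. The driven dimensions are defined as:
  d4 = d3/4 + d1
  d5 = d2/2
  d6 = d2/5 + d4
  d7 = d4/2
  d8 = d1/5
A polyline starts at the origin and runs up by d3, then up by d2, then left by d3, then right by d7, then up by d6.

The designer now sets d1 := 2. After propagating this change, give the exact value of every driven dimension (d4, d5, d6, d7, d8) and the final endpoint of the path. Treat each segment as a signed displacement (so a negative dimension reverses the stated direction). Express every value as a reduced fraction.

d4 = 27/4
d5 = 3/4
d6 = 141/20
d7 = 27/8
d8 = 2/5
endpoint = (-125/8, 551/20)

Apply edit: d1 := 2
  d4 = d3/4 + d1 = 27/4
  d5 = d2/2 = 3/4
  d6 = d2/5 + d4 = 141/20
  d7 = d4/2 = 27/8
  d8 = d1/5 = 2/5
Walk from origin (0, 0):
  seg 1: up by d3 = 19 → (0, 19)
  seg 2: up by d2 = 3/2 → (0, 41/2)
  seg 3: left by d3 = 19 → (-19, 41/2)
  seg 4: right by d7 = 27/8 → (-125/8, 41/2)
  seg 5: up by d6 = 141/20 → (-125/8, 551/20)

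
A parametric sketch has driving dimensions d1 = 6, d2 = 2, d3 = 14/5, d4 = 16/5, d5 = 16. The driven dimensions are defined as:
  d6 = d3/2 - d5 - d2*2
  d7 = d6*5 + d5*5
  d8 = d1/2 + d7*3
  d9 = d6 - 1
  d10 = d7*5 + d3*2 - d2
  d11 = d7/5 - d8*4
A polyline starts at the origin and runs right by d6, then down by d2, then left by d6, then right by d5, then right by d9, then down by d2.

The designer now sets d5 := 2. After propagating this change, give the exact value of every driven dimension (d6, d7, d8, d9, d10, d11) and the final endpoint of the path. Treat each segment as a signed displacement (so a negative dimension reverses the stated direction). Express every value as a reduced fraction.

Apply edit: d5 := 2
  d6 = d3/2 - d5 - d2*2 = -23/5
  d7 = d6*5 + d5*5 = -13
  d8 = d1/2 + d7*3 = -36
  d9 = d6 - 1 = -28/5
  d10 = d7*5 + d3*2 - d2 = -307/5
  d11 = d7/5 - d8*4 = 707/5
Walk from origin (0, 0):
  seg 1: right by d6 = -23/5 → (-23/5, 0)
  seg 2: down by d2 = 2 → (-23/5, -2)
  seg 3: left by d6 = -23/5 → (0, -2)
  seg 4: right by d5 = 2 → (2, -2)
  seg 5: right by d9 = -28/5 → (-18/5, -2)
  seg 6: down by d2 = 2 → (-18/5, -4)

d6 = -23/5
d7 = -13
d8 = -36
d9 = -28/5
d10 = -307/5
d11 = 707/5
endpoint = (-18/5, -4)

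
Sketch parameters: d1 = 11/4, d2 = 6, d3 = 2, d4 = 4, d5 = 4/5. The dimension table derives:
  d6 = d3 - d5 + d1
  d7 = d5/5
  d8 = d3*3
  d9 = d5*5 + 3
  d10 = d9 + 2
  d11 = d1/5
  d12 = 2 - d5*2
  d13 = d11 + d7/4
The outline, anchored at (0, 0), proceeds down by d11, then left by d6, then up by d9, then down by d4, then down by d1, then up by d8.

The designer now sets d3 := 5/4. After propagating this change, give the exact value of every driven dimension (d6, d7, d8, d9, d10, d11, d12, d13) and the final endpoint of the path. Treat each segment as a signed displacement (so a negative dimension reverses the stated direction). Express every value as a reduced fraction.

Apply edit: d3 := 5/4
  d6 = d3 - d5 + d1 = 16/5
  d7 = d5/5 = 4/25
  d8 = d3*3 = 15/4
  d9 = d5*5 + 3 = 7
  d10 = d9 + 2 = 9
  d11 = d1/5 = 11/20
  d12 = 2 - d5*2 = 2/5
  d13 = d11 + d7/4 = 59/100
Walk from origin (0, 0):
  seg 1: down by d11 = 11/20 → (0, -11/20)
  seg 2: left by d6 = 16/5 → (-16/5, -11/20)
  seg 3: up by d9 = 7 → (-16/5, 129/20)
  seg 4: down by d4 = 4 → (-16/5, 49/20)
  seg 5: down by d1 = 11/4 → (-16/5, -3/10)
  seg 6: up by d8 = 15/4 → (-16/5, 69/20)

d6 = 16/5
d7 = 4/25
d8 = 15/4
d9 = 7
d10 = 9
d11 = 11/20
d12 = 2/5
d13 = 59/100
endpoint = (-16/5, 69/20)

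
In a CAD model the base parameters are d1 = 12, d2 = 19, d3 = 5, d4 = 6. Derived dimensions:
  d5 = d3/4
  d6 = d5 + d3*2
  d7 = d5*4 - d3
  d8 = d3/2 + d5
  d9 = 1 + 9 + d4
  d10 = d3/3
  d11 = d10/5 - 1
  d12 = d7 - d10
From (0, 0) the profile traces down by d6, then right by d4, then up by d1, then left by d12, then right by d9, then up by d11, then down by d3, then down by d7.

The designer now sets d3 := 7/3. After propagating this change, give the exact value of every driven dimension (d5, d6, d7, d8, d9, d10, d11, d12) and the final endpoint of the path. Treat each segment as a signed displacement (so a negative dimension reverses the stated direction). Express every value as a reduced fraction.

Apply edit: d3 := 7/3
  d5 = d3/4 = 7/12
  d6 = d5 + d3*2 = 21/4
  d7 = d5*4 - d3 = 0
  d8 = d3/2 + d5 = 7/4
  d9 = 1 + 9 + d4 = 16
  d10 = d3/3 = 7/9
  d11 = d10/5 - 1 = -38/45
  d12 = d7 - d10 = -7/9
Walk from origin (0, 0):
  seg 1: down by d6 = 21/4 → (0, -21/4)
  seg 2: right by d4 = 6 → (6, -21/4)
  seg 3: up by d1 = 12 → (6, 27/4)
  seg 4: left by d12 = -7/9 → (61/9, 27/4)
  seg 5: right by d9 = 16 → (205/9, 27/4)
  seg 6: up by d11 = -38/45 → (205/9, 1063/180)
  seg 7: down by d3 = 7/3 → (205/9, 643/180)
  seg 8: down by d7 = 0 → (205/9, 643/180)

d5 = 7/12
d6 = 21/4
d7 = 0
d8 = 7/4
d9 = 16
d10 = 7/9
d11 = -38/45
d12 = -7/9
endpoint = (205/9, 643/180)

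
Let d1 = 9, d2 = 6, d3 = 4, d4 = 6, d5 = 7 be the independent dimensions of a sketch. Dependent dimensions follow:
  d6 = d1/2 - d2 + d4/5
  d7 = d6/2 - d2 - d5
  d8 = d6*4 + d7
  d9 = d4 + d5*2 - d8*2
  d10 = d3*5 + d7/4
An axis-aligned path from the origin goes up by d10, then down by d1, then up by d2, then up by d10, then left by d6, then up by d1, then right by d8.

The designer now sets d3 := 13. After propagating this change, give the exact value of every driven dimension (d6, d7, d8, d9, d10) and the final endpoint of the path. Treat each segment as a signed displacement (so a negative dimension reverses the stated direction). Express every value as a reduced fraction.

d6 = -3/10
d7 = -263/20
d8 = -287/20
d9 = 487/10
d10 = 4937/80
endpoint = (-281/20, 5177/40)

Apply edit: d3 := 13
  d6 = d1/2 - d2 + d4/5 = -3/10
  d7 = d6/2 - d2 - d5 = -263/20
  d8 = d6*4 + d7 = -287/20
  d9 = d4 + d5*2 - d8*2 = 487/10
  d10 = d3*5 + d7/4 = 4937/80
Walk from origin (0, 0):
  seg 1: up by d10 = 4937/80 → (0, 4937/80)
  seg 2: down by d1 = 9 → (0, 4217/80)
  seg 3: up by d2 = 6 → (0, 4697/80)
  seg 4: up by d10 = 4937/80 → (0, 4817/40)
  seg 5: left by d6 = -3/10 → (3/10, 4817/40)
  seg 6: up by d1 = 9 → (3/10, 5177/40)
  seg 7: right by d8 = -287/20 → (-281/20, 5177/40)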